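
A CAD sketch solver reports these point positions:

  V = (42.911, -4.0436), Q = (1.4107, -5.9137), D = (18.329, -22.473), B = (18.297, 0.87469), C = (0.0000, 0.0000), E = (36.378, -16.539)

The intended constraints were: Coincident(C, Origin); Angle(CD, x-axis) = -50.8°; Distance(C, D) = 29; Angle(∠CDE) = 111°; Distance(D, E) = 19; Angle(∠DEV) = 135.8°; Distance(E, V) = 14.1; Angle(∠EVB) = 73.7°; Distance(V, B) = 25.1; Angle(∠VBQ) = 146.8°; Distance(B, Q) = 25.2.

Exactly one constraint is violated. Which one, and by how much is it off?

Distance(B, Q) = 25.2 — off by 7.00.

C = (0.00, 0.00) ✓; CD at -50.80° ✓; |CD| = 29.00 ✓; ∠CDE = 111.0° ✓; |DE| = 19.00 ✓; ∠DEV = 135.8° ✓; |EV| = 14.10 ✓; ∠EVB = 73.70° ✓; |VB| = 25.10 ✓; ∠VBQ = 146.8° ✓; |BQ| = 18.20 ✗.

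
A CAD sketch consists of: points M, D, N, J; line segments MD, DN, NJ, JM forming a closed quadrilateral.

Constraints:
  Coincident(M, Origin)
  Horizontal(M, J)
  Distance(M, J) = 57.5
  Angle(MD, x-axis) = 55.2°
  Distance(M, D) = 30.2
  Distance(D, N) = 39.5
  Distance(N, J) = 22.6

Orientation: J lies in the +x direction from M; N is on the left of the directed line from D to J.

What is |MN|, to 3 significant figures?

61.0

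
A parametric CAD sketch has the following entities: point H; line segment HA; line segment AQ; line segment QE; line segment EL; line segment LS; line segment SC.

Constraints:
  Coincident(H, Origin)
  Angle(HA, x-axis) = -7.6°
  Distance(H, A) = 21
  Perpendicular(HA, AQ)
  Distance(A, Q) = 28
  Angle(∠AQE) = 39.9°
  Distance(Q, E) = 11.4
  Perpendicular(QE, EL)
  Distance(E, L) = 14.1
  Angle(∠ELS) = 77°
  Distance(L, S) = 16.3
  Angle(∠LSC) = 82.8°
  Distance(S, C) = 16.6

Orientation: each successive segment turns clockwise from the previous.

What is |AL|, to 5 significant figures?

10.795

∠AQE = 39.9° gives QE at 122.30° from the x-axis; with |QE| = 11.4, E = (11.021, -20.895). The perpendicularity gives EL at right angles to QE, so EL runs at 32.300°; with |EL| = 14.1, L = (22.939, -13.361). Then |AL| = |L − A| = 10.795.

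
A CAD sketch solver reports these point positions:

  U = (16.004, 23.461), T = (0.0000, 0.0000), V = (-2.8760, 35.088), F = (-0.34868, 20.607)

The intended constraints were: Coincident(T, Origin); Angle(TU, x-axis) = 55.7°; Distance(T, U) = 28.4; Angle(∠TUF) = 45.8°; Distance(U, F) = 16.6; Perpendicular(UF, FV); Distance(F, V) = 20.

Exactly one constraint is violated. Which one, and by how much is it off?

Distance(F, V) = 20 — off by 5.30.

T = (0.00, 0.00) ✓; TU at 55.70° ✓; |TU| = 28.40 ✓; ∠TUF = 45.80° ✓; |UF| = 16.60 ✓; ∠(UF, FV) = 90.00° ✓; |FV| = 14.70 ✗.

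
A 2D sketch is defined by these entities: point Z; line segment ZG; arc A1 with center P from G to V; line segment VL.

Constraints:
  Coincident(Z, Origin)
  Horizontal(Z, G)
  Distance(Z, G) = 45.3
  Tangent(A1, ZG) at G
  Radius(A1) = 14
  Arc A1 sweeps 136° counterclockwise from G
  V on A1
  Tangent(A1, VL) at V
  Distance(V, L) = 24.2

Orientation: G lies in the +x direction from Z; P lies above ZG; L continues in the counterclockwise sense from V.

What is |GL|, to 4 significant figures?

41.60

Z is at the origin; Z and G share the same y with |ZG| = 45.3 and G on the +x side, so G = (45.30, 0.000). A1 meets ZG tangentially, so PG is at right angles to ZG, so P = G + (0, 14) = (45.30, 14.00). On A1, G sits at bearing -90° from P; a 136° counterclockwise sweep puts V at bearing 46°, so V = P + 14.0·(cos 46°, sin 46°) = (55.03, 24.07). The tangent condition forces PV to be normal to VL, so VL runs along (−sin 46°, cos 46°); with |VL| = 24.2, L = (37.62, 40.88). Then |GL| = |L − G| = 41.60.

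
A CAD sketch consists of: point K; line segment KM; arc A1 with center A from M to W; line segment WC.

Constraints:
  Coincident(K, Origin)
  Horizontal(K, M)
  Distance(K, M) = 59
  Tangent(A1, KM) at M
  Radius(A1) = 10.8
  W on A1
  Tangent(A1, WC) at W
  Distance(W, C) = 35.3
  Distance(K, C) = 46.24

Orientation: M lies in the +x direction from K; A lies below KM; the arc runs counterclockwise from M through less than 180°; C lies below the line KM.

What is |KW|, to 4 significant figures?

50.18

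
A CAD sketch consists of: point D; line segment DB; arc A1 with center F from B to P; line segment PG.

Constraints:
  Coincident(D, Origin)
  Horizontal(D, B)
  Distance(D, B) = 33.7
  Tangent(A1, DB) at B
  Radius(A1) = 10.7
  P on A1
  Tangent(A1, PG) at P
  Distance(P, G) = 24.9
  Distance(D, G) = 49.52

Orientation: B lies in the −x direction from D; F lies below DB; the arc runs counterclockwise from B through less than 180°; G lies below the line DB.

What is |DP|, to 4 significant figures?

45.95

D is at the origin; D and B share the same y with |DB| = 33.7 and B on the −x side, so B = (-33.70, 0.000). Since A1 is tangent to DB there, FB ⟂ DB, so F = B + (0, -10.7) = (-33.70, -10.70). Since FP ⟂ PG (tangency), |FG| = √(10.7² + 24.9²) = 27.10 regardless of where P sits on A1. So G lies on both circle(D, 49.52) and circle(F, 27.10); the below-DB intersection is G = (-32.05, -37.75). P is the foot of the tangent from G: P = (-43.25, -15.52).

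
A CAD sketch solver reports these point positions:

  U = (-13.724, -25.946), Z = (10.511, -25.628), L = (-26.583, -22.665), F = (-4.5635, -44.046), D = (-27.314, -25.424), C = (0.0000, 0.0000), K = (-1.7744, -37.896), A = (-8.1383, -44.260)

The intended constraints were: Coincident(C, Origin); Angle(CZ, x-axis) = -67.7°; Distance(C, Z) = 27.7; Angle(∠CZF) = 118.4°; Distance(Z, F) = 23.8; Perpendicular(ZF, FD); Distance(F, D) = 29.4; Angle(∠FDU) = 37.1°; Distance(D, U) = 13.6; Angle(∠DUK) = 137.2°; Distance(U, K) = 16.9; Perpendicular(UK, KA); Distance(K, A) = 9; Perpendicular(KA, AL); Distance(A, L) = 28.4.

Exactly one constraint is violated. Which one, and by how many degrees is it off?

Perpendicular(KA, AL) — off by 4.50°.

C = (0.00, 0.00) ✓; CZ at -67.70° ✓; |CZ| = 27.70 ✓; ∠CZF = 118.4° ✓; |ZF| = 23.80 ✓; ∠(ZF, FD) = 90.00° ✓; |FD| = 29.40 ✓; ∠FDU = 37.10° ✓; |DU| = 13.60 ✓; ∠DUK = 137.2° ✓; |UK| = 16.90 ✓; ∠(UK, KA) = 90.00° ✓; |KA| = 9.000 ✓; ∠(KA, AL) = 94.50° ✗; |AL| = 28.40 ✓.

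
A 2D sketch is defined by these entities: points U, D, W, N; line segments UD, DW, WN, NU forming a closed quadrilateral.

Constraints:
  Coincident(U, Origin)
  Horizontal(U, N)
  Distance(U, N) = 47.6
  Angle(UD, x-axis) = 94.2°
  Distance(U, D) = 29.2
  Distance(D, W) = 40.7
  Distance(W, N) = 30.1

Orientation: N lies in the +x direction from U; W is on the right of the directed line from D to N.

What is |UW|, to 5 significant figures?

19.159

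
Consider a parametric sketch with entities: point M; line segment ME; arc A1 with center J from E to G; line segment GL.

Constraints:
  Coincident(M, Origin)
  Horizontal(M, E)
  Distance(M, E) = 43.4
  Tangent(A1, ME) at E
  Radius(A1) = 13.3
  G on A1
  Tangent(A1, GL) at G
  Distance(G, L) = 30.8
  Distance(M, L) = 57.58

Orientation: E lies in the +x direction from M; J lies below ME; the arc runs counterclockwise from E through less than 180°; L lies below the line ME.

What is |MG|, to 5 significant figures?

33.914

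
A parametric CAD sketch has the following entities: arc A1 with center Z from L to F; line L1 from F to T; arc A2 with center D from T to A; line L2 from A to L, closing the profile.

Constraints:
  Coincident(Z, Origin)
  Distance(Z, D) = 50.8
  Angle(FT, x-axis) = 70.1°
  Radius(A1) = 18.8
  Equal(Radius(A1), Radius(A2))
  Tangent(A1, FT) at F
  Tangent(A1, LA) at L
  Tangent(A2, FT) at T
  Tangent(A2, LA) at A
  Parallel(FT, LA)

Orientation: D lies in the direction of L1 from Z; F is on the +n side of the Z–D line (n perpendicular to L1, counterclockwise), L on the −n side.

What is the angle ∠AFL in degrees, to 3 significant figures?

53.5°

The slot axis is L1's direction at 70.1°, so u = (cos 70.1°, sin 70.1°) = (0.340, 0.940) and n = (−sin 70.1°, cos 70.1°) = (-0.940, 0.340). Z is at the origin and D lies 50.8 along u from Z, so D = 50.8·u = (17.3, 47.8). Tangency of A1 to both parallel lines with radius 18.8 puts F and L at Z ± 18.8·n: F = (-17.7, 6.40), L = (17.7, -6.40). Equal radii place T and A the same way about D: T = D + 18.8·n = (-0.386, 54.2), A = D − 18.8·n = (35.0, 41.4). Then cos ∠AFL = FA·FL / (|FA||FL|), giving 53.5°.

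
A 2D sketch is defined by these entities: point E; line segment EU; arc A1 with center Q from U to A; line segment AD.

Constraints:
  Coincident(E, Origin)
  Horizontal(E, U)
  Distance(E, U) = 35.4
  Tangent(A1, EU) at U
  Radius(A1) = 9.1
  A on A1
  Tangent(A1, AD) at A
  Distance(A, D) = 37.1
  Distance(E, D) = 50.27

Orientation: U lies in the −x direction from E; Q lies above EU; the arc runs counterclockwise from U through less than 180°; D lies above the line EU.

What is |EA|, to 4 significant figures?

27.58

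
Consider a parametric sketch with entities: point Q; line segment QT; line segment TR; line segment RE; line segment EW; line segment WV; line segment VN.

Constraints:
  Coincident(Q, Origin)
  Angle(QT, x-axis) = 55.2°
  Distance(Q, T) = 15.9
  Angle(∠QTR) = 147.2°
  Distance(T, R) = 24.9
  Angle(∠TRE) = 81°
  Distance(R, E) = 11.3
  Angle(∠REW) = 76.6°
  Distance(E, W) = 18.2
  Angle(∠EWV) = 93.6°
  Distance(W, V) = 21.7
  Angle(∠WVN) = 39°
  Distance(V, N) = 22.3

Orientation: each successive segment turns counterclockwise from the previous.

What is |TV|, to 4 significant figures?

21.05

Q is at the origin; QT runs at 55.2° with length 15.9, so T = (9.074, 13.06). ∠QTR = 147.2° gives TR at 88.00° from the x-axis; with |TR| = 24.9, R = (9.943, 37.94). ∠TRE = 81.0° gives RE at -173.0° from the x-axis; with |RE| = 11.3, E = (-1.272, 36.56). ∠REW = 76.6° gives EW at -69.60° from the x-axis; with |EW| = 18.2, W = (5.072, 19.51). ∠EWV = 93.6° gives WV at 16.80° from the x-axis; with |WV| = 21.7, V = (25.85, 25.78). Then |TV| = |V − T| = 21.05.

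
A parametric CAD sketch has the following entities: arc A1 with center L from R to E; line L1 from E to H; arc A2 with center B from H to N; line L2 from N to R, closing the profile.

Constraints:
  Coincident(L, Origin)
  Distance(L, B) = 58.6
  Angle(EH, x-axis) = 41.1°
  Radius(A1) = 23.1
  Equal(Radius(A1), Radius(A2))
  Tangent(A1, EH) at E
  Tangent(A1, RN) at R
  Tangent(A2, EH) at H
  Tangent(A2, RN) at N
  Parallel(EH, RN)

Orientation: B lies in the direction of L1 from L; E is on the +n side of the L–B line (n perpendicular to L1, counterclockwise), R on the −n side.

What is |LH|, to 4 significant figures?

62.99

The slot axis is L1's direction at 41.1°, so u = (cos 41.1°, sin 41.1°) = (0.7536, 0.6574) and n = (−sin 41.1°, cos 41.1°) = (-0.6574, 0.7536). L is at the origin and B lies 58.6 along u from L, so B = 58.6·u = (44.16, 38.52). Tangency of A1 to both parallel lines with radius 23.1 puts E and R at L ± 23.1·n: E = (-15.19, 17.41), R = (15.19, -17.41). Equal radii place H and N the same way about B: H = B + 23.1·n = (28.97, 55.93), N = B − 23.1·n = (59.34, 21.11). Then |LH| = |H − L| = 62.99.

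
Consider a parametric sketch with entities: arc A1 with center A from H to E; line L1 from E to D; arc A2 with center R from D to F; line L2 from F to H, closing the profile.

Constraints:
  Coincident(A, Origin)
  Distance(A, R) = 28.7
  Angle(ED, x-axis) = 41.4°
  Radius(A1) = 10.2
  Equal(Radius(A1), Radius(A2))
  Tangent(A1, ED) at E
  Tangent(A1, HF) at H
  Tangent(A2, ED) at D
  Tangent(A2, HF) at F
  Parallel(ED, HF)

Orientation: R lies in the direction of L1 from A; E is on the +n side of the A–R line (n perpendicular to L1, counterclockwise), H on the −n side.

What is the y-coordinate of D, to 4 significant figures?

26.63

The slot axis is L1's direction at 41.4°, so u = (cos 41.4°, sin 41.4°) = (0.7501, 0.6613) and n = (−sin 41.4°, cos 41.4°) = (-0.6613, 0.7501). A is at the origin and R lies 28.7 along u from A, so R = 28.7·u = (21.53, 18.98). Tangency of A1 to both parallel lines with radius 10.2 puts E and H at A ± 10.2·n: E = (-6.745, 7.651), H = (6.745, -7.651). Equal radii place D and F the same way about R: D = R + 10.2·n = (14.78, 26.63), F = R − 10.2·n = (28.27, 11.33). So D.y = 26.63.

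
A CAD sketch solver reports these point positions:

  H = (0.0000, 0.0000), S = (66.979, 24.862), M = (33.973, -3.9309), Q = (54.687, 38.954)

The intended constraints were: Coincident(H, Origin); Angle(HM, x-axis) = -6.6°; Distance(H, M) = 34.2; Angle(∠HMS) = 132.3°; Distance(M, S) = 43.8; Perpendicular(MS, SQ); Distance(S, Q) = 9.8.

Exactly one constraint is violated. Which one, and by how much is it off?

Distance(S, Q) = 9.8 — off by 8.90.

H = (0.00, 0.00) ✓; HM at -6.600° ✓; |HM| = 34.20 ✓; ∠HMS = 132.3° ✓; |MS| = 43.80 ✓; ∠(MS, SQ) = 90.00° ✓; |SQ| = 18.70 ✗.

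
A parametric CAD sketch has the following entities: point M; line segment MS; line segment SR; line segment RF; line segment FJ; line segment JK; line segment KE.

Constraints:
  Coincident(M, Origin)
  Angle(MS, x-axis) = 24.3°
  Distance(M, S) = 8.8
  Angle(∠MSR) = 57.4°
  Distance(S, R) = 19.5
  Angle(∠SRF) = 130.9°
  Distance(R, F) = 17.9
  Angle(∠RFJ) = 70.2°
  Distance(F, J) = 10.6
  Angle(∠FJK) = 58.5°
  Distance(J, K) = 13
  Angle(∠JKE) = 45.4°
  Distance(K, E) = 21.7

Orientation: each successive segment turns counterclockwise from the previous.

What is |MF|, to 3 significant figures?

27.2

M is at the origin; MS runs at 24.3° with length 8.8, so S = (8.02, 3.62). ∠MSR = 57.4° gives SR at 147° from the x-axis; with |SR| = 19.5, R = (-8.32, 14.3). ∠SRF = 130.9° gives RF at -164° from the x-axis; with |RF| = 17.9, F = (-25.5, 9.34). Then |MF| = |F − M| = 27.2.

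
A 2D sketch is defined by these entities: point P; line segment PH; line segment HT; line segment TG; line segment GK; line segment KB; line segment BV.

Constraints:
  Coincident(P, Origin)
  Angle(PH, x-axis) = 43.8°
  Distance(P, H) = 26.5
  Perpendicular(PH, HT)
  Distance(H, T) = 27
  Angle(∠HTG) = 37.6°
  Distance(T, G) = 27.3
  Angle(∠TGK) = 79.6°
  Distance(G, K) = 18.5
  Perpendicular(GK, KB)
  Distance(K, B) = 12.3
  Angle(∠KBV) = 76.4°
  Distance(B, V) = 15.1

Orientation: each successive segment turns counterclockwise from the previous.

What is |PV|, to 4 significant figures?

20.67

GK ⟂ KB, so KB runs at 106.6°; with |KB| = 12.3, B = (17.60, 27.76). ∠KBV = 76.4° gives BV at -149.8° from the x-axis; with |BV| = 15.1, V = (4.552, 20.17). Then |PV| = |V − P| = 20.67.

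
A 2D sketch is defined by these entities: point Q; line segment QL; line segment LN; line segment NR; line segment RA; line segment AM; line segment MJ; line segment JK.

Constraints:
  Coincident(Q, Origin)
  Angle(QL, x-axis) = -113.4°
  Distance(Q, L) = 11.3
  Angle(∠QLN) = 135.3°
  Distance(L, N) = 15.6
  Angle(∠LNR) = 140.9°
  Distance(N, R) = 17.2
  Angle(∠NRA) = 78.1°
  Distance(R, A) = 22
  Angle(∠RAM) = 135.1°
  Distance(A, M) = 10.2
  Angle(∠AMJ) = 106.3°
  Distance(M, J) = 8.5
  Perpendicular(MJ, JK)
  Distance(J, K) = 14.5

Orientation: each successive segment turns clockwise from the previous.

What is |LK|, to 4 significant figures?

19.20

Q is at the origin; QL runs at -113.4° with length 11.3, so L = (-4.488, -10.37). ∠QLN = 135.3° gives LN at -158.1° from the x-axis; with |LN| = 15.6, N = (-18.96, -16.19). ∠LNR = 140.9° gives NR at 162.8° from the x-axis; with |NR| = 17.2, R = (-35.39, -11.10). ∠NRA = 78.1° gives RA at 60.90° from the x-axis; with |RA| = 22.0, A = (-24.69, 8.120). ∠RAM = 135.1° gives AM at 16.00° from the x-axis; with |AM| = 10.2, M = (-14.89, 10.93). ∠AMJ = 106.3° gives MJ at -57.70° from the x-axis; with |MJ| = 8.5, J = (-10.35, 3.747). The perpendicularity gives JK at right angles to MJ, so JK runs at -147.7°; with |JK| = 14.5, K = (-22.60, -4.001). Then |LK| = |K − L| = 19.20.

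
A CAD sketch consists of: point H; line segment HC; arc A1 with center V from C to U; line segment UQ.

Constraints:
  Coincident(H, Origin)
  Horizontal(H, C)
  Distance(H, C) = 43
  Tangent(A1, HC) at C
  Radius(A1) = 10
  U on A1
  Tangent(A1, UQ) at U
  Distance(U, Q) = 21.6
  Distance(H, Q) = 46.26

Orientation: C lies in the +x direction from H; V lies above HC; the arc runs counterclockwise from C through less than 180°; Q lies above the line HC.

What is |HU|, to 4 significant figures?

52.64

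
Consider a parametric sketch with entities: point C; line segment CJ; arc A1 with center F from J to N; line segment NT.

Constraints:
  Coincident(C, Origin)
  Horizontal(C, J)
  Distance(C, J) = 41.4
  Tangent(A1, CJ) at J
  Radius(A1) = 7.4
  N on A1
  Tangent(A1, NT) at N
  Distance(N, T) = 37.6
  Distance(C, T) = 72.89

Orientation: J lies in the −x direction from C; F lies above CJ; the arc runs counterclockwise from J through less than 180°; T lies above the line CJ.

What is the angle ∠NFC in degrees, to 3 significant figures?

51.2°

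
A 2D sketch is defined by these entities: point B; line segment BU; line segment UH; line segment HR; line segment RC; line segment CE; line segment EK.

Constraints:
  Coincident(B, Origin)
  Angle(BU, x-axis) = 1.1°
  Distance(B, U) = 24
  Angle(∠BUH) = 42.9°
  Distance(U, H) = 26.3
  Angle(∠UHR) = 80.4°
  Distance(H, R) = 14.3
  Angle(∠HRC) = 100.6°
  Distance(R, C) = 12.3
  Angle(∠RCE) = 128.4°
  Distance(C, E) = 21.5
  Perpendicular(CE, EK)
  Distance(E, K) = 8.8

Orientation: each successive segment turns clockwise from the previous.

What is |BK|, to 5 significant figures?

27.401

∠RCE = 128.4° gives CE at -6.6000° from the x-axis; with |CE| = 21.5, E = (27.053, 0.21661). The perpendicularity gives EK at right angles to CE, so EK runs at -96.600°; with |EK| = 8.8, K = (26.041, -8.5251). Then |BK| = |K − B| = 27.401.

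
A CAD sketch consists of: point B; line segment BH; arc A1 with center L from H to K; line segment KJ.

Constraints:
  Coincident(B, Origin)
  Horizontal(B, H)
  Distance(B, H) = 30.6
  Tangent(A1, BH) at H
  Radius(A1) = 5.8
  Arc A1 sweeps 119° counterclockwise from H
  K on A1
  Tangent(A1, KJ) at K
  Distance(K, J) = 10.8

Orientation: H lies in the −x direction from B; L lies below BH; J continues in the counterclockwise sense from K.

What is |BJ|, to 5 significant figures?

35.390

B is at the origin; BH is horizontal with |BH| = 30.6 and H on the −x side, so H = (-30.600, 0.0000). Tangency of A1 to BH means the radius LH is perpendicular to BH, so L = H + (0, -5.8) = (-30.600, -5.8000). On A1, H sits at bearing 90° from L; a 119° counterclockwise sweep puts K at bearing 209°, so K = L + 5.8·(cos 209°, sin 209°) = (-35.673, -8.6119). Since A1 is tangent to KJ there, LK ⟂ KJ, so KJ runs along (−sin 209°, cos 209°); with |KJ| = 10.8, J = (-30.437, -18.058). Then |BJ| = |J − B| = 35.390.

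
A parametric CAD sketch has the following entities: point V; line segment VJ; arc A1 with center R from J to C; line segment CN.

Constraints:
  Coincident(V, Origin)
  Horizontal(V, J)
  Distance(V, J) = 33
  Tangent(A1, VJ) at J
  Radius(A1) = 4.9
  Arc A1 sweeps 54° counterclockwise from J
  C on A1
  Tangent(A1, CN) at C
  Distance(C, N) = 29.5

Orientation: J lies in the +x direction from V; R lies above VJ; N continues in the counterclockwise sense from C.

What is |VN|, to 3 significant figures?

60.2

V is at the origin; V and J share the same y with |VJ| = 33.0 and J on the +x side, so J = (33.0, 0.00). The tangent condition forces RJ to be normal to VJ, so R = J + (0, 4.9) = (33.0, 4.90). On A1, J sits at bearing -90° from R; a 54° counterclockwise sweep puts C at bearing -36°, so C = R + 4.9·(cos -36°, sin -36°) = (37.0, 2.02). Tangency of A1 to CN means the radius RC is perpendicular to CN, so CN runs along (−sin -36°, cos -36°); with |CN| = 29.5, N = (54.3, 25.9). Then |VN| = |N − V| = 60.2.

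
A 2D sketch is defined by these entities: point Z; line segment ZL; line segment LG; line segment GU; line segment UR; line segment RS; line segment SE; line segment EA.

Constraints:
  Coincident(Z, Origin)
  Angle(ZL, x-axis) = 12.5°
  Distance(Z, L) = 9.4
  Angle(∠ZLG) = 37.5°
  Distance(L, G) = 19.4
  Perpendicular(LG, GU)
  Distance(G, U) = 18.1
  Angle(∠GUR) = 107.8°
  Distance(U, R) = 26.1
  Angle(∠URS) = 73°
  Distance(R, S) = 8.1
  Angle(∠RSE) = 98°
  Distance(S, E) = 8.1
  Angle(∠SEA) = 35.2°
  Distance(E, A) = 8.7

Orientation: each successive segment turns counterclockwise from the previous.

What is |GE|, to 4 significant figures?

23.83

Z is at the origin; ZL runs at 12.5° with length 9.4, so L = (9.177, 2.035). ∠ZLG = 37.5° gives LG at 155.0° from the x-axis; with |LG| = 19.4, G = (-8.405, 10.23). LG ⟂ GU, so GU runs at -115.0°; with |GU| = 18.1, U = (-16.05, -6.171). ∠GUR = 107.8° gives UR at -42.80° from the x-axis; with |UR| = 26.1, R = (3.096, -23.90). ∠URS = 73.0° gives RS at 64.20° from the x-axis; with |RS| = 8.1, S = (6.621, -16.61). ∠RSE = 98.0° gives SE at 146.2° from the x-axis; with |SE| = 8.1, E = (-0.1098, -12.11). Then |GE| = |E − G| = 23.83.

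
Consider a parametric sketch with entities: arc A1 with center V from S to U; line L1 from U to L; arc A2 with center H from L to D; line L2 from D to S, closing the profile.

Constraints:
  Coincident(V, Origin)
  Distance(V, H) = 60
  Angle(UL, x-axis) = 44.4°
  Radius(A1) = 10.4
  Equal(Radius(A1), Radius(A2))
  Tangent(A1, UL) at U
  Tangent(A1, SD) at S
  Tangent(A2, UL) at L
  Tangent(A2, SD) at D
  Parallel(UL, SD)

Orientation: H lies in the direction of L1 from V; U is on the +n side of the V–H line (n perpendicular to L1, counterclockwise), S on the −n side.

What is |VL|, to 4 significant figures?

60.89

The slot axis is L1's direction at 44.4°, so u = (cos 44.4°, sin 44.4°) = (0.7145, 0.6997) and n = (−sin 44.4°, cos 44.4°) = (-0.6997, 0.7145). V is at the origin and H lies 60.0 along u from V, so H = 60.0·u = (42.87, 41.98). Tangency of A1 to both parallel lines with radius 10.4 puts U and S at V ± 10.4·n: U = (-7.276, 7.431), S = (7.276, -7.431). Equal radii place L and D the same way about H: L = H + 10.4·n = (35.59, 49.41), D = H − 10.4·n = (50.14, 34.55). Then |VL| = |L − V| = 60.89.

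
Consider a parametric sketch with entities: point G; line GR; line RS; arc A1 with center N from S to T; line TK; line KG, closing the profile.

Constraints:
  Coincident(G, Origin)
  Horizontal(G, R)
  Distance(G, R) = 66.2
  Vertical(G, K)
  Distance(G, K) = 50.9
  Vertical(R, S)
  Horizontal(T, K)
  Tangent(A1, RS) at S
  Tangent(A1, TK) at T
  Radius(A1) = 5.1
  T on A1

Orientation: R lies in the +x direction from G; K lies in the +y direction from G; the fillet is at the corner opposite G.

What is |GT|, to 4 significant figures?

79.52

G is at the origin; G and R share the same y with |GR| = 66.2 and R on the +x side, so R = (66.20, 0.000). G and K share the same x with |GK| = 50.9 and K on the +y side, so K = (0.000, 50.90). The virtual corner opposite G is at (66.20, 50.90). Since A1 is tangent to RS there, NS ⟂ RS and tangency of A1 to TK means the radius NT is perpendicular to TK, with radius 5.1, so the center N sits 5.1 in from both sides at N = (61.10, 45.80). That places the tangent points at S = (66.20, 45.80) on RS and T = (61.10, 50.90) on TK. Then |GT| = |T − G| = 79.52.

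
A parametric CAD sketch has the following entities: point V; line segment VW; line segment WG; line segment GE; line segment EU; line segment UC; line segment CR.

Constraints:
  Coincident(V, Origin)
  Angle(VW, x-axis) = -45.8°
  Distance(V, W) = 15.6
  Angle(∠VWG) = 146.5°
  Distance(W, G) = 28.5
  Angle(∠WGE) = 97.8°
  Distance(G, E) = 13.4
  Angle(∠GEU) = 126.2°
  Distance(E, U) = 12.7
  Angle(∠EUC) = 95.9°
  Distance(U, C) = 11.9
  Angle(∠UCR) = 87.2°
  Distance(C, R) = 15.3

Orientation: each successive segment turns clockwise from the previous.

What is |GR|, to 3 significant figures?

6.82

V is at the origin; VW runs at -45.8° with length 15.6, so W = (10.9, -11.2). ∠VWG = 146.5° gives WG at -79.3° from the x-axis; with |WG| = 28.5, G = (16.2, -39.2). ∠WGE = 97.8° gives GE at -162° from the x-axis; with |GE| = 13.4, E = (3.46, -43.4). ∠GEU = 126.2° gives EU at 145° from the x-axis; with |EU| = 12.7, U = (-6.91, -36.1). ∠EUC = 95.9° gives UC at 60.6° from the x-axis; with |UC| = 11.9, C = (-1.06, -25.7). ∠UCR = 87.2° gives CR at -32.2° from the x-axis; with |CR| = 15.3, R = (11.9, -33.9). Then |GR| = |R − G| = 6.82.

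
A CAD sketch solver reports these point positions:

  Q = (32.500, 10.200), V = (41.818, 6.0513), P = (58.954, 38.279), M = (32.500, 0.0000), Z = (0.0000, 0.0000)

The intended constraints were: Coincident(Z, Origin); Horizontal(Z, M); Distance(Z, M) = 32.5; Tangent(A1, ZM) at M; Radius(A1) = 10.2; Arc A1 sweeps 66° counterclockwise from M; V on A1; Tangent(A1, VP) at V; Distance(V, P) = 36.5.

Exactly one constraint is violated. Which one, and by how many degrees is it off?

Tangent(A1, VP) at V — off by 4.00°.

Z = (0.00, 0.00) ✓; Z.y = 0.00, M.y = 0.00 ✓; |ZM| = 32.50 ✓; ∠(QM, MZ) = 90.00° ✓; |QM| = 10.20 ✓; bearing(Q→V) − bearing(Q→M) = 66.00° ✓; |QV| = 10.20 ✓; ∠(QV, VP) = 94.00° ✗; |VP| = 36.50 ✓.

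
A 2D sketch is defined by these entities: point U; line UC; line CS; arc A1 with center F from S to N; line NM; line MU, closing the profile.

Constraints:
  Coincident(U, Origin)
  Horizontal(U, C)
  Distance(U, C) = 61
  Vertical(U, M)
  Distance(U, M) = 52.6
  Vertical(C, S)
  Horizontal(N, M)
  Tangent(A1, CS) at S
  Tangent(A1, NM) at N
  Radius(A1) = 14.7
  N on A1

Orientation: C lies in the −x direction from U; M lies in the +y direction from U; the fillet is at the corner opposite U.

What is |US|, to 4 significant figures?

71.82

U is at the origin; U and C share the same y with |UC| = 61.0 and C on the −x side, so C = (-61.00, 0.000). U and M share the same x with |UM| = 52.6 and M on the +y side, so M = (0.000, 52.60). The virtual corner opposite U is at (-61.00, 52.60). Tangency of A1 to CS means the radius FS is perpendicular to CS and A1 meets NM tangentially, so FN is at right angles to NM, with radius 14.7, so the center F sits 14.7 in from both sides at F = (-46.30, 37.90). That places the tangent points at S = (-61.00, 37.90) on CS and N = (-46.30, 52.60) on NM. Then |US| = |S − U| = 71.82.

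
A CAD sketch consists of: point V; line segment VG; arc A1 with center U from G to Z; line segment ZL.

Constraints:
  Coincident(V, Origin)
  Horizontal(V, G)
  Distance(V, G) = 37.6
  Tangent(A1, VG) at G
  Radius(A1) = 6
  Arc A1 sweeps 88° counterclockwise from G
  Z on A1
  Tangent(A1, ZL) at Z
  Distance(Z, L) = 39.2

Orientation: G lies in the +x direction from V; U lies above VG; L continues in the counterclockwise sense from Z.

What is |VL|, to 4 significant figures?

63.59

V is at the origin; V and G share the same y with |VG| = 37.6 and G on the +x side, so G = (37.60, 0.000). The tangent condition forces UG to be normal to VG, so U = G + (0, 6) = (37.60, 6.000). On A1, G sits at bearing -90° from U; an 88° counterclockwise sweep puts Z at bearing -2°, so Z = U + 6.0·(cos -2°, sin -2°) = (43.60, 5.791). Since A1 is tangent to ZL there, UZ ⟂ ZL, so ZL runs along (−sin -2°, cos -2°); with |ZL| = 39.2, L = (44.96, 44.97). Then |VL| = |L − V| = 63.59.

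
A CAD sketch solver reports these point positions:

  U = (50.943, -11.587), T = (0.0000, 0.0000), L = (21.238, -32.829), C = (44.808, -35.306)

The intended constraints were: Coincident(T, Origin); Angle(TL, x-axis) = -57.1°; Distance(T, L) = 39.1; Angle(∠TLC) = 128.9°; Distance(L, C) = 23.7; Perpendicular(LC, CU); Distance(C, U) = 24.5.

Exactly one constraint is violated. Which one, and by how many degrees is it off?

Perpendicular(LC, CU) — off by 8.50°.

T = (0.00, 0.00) ✓; TL at -57.10° ✓; |TL| = 39.10 ✓; ∠TLC = 128.9° ✓; |LC| = 23.70 ✓; ∠(LC, CU) = 81.50° ✗; |CU| = 24.50 ✓.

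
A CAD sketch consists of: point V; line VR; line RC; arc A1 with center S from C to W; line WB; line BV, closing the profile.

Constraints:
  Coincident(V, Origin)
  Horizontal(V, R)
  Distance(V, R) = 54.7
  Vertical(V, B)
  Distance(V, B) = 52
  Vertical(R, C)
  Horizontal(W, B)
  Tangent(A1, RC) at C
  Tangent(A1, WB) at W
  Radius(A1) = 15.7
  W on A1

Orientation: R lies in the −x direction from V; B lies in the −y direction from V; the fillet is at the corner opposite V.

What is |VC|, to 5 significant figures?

65.649

V is at the origin; V and R share the same y with |VR| = 54.7 and R on the −x side, so R = (-54.700, 0.0000). VB is vertical with |VB| = 52.0 and B on the −y side, so B = (0.0000, -52.000). The virtual corner opposite V is at (-54.700, -52.000). The tangent condition forces SC to be normal to RC and since A1 is tangent to WB there, SW ⟂ WB, with radius 15.7, so the center S sits 15.7 in from both sides at S = (-39.000, -36.300). That places the tangent points at C = (-54.700, -36.300) on RC and W = (-39.000, -52.000) on WB. Then |VC| = |C − V| = 65.649.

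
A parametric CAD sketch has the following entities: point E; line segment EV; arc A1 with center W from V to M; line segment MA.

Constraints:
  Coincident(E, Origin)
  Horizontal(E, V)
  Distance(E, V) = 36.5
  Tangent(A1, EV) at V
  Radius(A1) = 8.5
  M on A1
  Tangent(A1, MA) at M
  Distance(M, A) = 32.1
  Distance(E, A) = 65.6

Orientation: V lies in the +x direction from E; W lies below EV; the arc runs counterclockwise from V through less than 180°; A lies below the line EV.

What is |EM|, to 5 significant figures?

34.178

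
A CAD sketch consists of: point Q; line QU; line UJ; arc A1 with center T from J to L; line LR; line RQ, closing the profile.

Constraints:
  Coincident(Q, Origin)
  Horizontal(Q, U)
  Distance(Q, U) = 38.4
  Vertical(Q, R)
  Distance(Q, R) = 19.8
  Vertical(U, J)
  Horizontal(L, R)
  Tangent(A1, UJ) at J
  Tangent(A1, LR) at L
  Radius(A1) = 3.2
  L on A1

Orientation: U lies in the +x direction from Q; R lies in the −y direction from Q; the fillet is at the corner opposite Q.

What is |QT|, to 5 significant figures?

38.918

Q is at the origin; Q and U share the same y with |QU| = 38.4 and U on the +x side, so U = (38.400, 0.0000). QR is vertical with |QR| = 19.8 and R on the −y side, so R = (0.0000, -19.800). The virtual corner opposite Q is at (38.400, -19.800). Tangency of A1 to UJ means the radius TJ is perpendicular to UJ and tangency of A1 to LR means the radius TL is perpendicular to LR, with radius 3.2, so the center T sits 3.2 in from both sides at T = (35.200, -16.600). Then |QT| = |T − Q| = 38.918.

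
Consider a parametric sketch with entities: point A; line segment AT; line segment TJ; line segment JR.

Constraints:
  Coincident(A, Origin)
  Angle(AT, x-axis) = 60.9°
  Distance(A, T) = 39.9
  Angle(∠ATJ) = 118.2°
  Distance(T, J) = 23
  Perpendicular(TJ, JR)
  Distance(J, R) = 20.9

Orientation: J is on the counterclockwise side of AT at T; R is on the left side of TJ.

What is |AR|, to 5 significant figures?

44.219

A is at the origin; AT runs at 60.9° with length 39.9, so T = 39.9·(cos 60.9°, sin 60.9°) = (19.405, 34.864). ∠ATJ = 118.2°, so TJ runs at 60.9° + (180° − 118.2°) = 122.70° from the x-axis; with |TJ| = 23.0, J = T + 23.0·(cos 122.70°, sin 122.70°) = (6.9793, 54.218). TJ is perpendicular to JR; with |JR| = 20.9 on the left of TJ, R = J + 20.9·(-0.84151, -0.54024) = (-10.608, 42.927). Then |AR| = |R − A| = 44.219.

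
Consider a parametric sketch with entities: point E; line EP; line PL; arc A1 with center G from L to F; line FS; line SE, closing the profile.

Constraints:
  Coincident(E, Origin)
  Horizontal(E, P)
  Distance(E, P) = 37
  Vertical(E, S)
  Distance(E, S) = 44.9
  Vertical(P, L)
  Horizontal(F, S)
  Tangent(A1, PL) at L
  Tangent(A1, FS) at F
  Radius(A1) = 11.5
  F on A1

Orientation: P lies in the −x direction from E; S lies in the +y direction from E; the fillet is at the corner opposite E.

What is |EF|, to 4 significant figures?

51.64

E is at the origin; E and P share the same y with |EP| = 37.0 and P on the −x side, so P = (-37.00, 0.000). E and S share the same x with |ES| = 44.9 and S on the +y side, so S = (0.000, 44.90). The virtual corner opposite E is at (-37.00, 44.90). Since A1 is tangent to PL there, GL ⟂ PL and tangency of A1 to FS means the radius GF is perpendicular to FS, with radius 11.5, so the center G sits 11.5 in from both sides at G = (-25.50, 33.40). That places the tangent points at L = (-37.00, 33.40) on PL and F = (-25.50, 44.90) on FS. Then |EF| = |F − E| = 51.64.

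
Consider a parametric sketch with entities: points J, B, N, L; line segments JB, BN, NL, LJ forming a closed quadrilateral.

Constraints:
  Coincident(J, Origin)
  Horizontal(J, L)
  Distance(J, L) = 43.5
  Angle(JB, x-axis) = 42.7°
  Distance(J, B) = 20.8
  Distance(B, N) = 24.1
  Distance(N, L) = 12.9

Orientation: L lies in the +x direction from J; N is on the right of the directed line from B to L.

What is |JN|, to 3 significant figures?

31.5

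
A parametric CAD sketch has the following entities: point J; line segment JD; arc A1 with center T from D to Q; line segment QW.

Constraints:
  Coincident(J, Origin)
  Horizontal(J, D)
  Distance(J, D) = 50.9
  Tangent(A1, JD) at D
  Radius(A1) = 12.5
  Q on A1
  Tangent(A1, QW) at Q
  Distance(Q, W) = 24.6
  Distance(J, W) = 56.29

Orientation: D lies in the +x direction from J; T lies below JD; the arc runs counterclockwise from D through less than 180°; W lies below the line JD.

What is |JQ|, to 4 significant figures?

40.91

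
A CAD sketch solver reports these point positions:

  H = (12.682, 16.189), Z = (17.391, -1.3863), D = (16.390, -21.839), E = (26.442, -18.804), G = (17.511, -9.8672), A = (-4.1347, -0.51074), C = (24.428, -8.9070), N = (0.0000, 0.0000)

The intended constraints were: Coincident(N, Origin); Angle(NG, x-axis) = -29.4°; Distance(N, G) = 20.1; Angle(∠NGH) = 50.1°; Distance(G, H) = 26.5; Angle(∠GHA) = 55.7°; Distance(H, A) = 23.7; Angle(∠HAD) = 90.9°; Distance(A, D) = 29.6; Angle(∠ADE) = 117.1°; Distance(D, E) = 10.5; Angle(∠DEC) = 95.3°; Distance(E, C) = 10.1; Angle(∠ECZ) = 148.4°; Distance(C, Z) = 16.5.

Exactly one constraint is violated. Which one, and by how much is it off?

Distance(C, Z) = 16.5 — off by 6.20.

N = (0.00, 0.00) ✓; NG at -29.40° ✓; |NG| = 20.10 ✓; ∠NGH = 50.10° ✓; |GH| = 26.50 ✓; ∠GHA = 55.70° ✓; |HA| = 23.70 ✓; ∠HAD = 90.90° ✓; |AD| = 29.60 ✓; ∠ADE = 117.1° ✓; |DE| = 10.50 ✓; ∠DEC = 95.30° ✓; |EC| = 10.10 ✓; ∠ECZ = 148.4° ✓; |CZ| = 10.30 ✗.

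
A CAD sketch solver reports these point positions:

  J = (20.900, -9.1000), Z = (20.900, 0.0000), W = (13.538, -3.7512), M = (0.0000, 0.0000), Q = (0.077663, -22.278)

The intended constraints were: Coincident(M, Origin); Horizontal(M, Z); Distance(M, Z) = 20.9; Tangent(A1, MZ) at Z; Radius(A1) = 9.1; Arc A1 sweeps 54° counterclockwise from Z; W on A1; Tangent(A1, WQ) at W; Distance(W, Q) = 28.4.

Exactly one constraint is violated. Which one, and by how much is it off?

Distance(W, Q) = 28.4 — off by 5.50.

M = (0.00, 0.00) ✓; M.y = 0.00, Z.y = 0.00 ✓; |MZ| = 20.90 ✓; ∠(JZ, ZM) = 90.00° ✓; |JZ| = 9.100 ✓; bearing(J→W) − bearing(J→Z) = 54.00° ✓; |JW| = 9.100 ✓; ∠(JW, WQ) = 90.00° ✓; |WQ| = 22.90 ✗.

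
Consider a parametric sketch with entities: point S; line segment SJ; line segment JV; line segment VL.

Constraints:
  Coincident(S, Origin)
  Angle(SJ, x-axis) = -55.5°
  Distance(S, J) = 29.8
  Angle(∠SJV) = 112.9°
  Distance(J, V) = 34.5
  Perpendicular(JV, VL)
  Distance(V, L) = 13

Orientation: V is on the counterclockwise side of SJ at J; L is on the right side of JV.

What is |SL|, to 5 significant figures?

61.328

∠SJV = 112.9°, so JV runs at -55.5° + (180° − 112.9°) = 11.600° from the x-axis; with |JV| = 34.5, V = J + 34.5·(cos 11.600°, sin 11.600°) = (50.674, -17.622). JV is perpendicular to VL; with |VL| = 13.0 on the right of JV, L = V + 13.0·(0.20108, -0.97958) = (53.288, -30.356). Then |SL| = |L − S| = 61.328.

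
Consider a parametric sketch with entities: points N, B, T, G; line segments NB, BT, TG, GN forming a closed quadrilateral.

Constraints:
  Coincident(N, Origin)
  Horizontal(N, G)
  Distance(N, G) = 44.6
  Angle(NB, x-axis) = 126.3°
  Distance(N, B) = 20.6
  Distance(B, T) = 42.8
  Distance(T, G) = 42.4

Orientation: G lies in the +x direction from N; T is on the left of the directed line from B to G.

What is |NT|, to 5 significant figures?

45.228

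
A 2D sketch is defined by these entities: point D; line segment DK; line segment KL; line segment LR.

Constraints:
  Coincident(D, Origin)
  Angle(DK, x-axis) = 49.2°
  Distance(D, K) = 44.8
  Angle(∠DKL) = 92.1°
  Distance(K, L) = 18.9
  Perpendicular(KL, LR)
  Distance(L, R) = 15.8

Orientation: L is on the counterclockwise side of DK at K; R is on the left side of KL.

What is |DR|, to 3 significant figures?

35.5

∠DKL = 92.1°, so KL runs at 49.2° + (180° − 92.1°) = 137° from the x-axis; with |KL| = 18.9, L = K + 18.9·(cos 137°, sin 137°) = (15.4, 46.8). The perpendicularity gives LR at right angles to KL; with |LR| = 15.8 on the left of KL, R = L + 15.8·(-0.681, -0.733) = (4.67, 35.2). Then |DR| = |R − D| = 35.5.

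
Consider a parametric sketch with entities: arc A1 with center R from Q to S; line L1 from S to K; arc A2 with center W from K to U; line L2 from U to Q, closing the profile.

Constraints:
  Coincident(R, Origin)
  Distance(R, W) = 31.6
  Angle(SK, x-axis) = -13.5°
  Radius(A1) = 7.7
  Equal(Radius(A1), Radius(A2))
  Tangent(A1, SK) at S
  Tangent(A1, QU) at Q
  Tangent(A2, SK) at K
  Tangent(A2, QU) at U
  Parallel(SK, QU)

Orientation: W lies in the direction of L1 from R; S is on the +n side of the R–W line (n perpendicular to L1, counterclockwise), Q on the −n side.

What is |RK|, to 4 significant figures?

32.52

Tangency of A1 to both parallel lines with radius 7.7 puts S and Q at R ± 7.7·n: S = (1.798, 7.487), Q = (-1.798, -7.487). Equal radii place K and U the same way about W: K = W + 7.7·n = (32.52, 0.1104), U = W − 7.7·n = (28.93, -14.86). Then |RK| = |K − R| = 32.52.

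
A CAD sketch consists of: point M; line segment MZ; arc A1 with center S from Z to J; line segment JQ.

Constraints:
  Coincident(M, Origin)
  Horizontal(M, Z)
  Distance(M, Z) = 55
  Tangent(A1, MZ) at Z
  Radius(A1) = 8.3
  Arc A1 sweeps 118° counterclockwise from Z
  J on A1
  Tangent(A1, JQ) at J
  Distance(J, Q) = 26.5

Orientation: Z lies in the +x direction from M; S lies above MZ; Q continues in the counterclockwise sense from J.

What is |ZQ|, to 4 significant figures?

35.96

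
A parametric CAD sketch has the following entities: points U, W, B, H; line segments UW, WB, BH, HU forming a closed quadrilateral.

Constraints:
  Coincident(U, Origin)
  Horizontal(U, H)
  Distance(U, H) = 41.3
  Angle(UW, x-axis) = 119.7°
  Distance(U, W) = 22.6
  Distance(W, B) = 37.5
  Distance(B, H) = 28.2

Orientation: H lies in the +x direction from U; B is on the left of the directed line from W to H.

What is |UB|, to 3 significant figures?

35.3

U is at the origin; U and H share the same y with |UH| = 41.3 and H in +x, so H = (41.3, 0). UW runs at 119.7° with |UW| = 22.6, so W = (-11.2, 19.6). B is determined by |WB| = 37.5 and |BH| = 28.2 together: it lies at the intersection of circle(W, 37.5) and circle(H, 28.2). With |WH| = 56.0, the foot of the radical line on WH is 33.5 from W and the perpendicular offset is √(37.5² − 33.5²) = 16.9. Taking the left-of-WH solution: B = (26.1, 23.7).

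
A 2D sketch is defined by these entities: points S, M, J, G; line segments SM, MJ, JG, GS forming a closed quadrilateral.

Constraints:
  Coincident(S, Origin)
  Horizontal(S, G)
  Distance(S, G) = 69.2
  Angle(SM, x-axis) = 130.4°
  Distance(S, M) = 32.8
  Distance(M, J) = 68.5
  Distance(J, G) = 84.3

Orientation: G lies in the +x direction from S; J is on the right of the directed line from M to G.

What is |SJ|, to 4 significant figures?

41.59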